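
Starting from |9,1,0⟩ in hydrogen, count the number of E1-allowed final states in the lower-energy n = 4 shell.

E1 requires Δl = ±1, so l_f ∈ {0, 2}; with 0 ≤ l_f ≤ n_f−1 = 3, the allowed l_f values are {0, 2}.
For l_f = 0: m_f ∈ {m_i−1, m_i, m_i+1} ∩ [−0, 0] = {0} → 1 state.
For l_f = 2: m_f ∈ {m_i−1, m_i, m_i+1} ∩ [−2, 2] = {-1, 0, 1} → 3 states.
Total: 4.

4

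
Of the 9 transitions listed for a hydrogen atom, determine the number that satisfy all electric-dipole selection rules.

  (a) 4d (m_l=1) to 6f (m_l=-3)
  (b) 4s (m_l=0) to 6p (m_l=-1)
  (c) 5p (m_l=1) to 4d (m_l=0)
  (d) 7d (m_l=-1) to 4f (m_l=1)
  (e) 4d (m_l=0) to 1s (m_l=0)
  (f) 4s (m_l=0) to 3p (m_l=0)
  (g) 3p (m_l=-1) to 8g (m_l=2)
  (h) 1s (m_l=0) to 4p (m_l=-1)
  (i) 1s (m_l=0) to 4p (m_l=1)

(a) forbidden — Δm_l = -4 (E1 requires Δm_l = 0, ±1)
(b) allowed
(c) allowed
(d) forbidden — Δm_l = +2 (E1 requires Δm_l = 0, ±1)
(e) forbidden — Δl = -2 (E1 requires Δl = ±1)
(f) allowed
(g) forbidden — Δl = +3 (E1 requires Δl = ±1); Δm_l = +3 (E1 requires Δm_l = 0, ±1)
(h) allowed
(i) allowed
Total allowed: 5 of 9.

5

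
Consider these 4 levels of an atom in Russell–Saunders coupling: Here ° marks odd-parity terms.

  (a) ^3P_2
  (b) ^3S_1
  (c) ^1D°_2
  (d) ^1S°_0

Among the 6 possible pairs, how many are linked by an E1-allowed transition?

(a)–(b): forbidden (parity).
(a)–(c): forbidden (ΔS).
(a)–(d): forbidden (ΔS, ΔJ).
(b)–(c): forbidden (ΔS, ΔL).
(b)–(d): forbidden (ΔS, ΔL).
(c)–(d): forbidden (parity, ΔL, ΔJ).
Allowed pairs: 0 of 6.

0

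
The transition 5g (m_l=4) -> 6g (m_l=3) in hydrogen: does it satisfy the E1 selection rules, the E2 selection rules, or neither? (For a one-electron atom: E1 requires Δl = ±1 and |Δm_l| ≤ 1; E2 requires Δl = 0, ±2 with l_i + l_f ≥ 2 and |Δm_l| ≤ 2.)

E2

Δl = 4 − 4 = +0; l_i + l_f = 8.
Δm_l = -1.
E1 (Δl = ±1, |Δm_l| ≤ 1): not satisfied.
E2 (Δl = 0,±2, l_i+l_f ≥ 2, |Δm_l| ≤ 2): satisfied.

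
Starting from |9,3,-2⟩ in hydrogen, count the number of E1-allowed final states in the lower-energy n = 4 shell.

2

E1 requires Δl = ±1, so l_f ∈ {2, 4}; with 0 ≤ l_f ≤ n_f−1 = 3, the allowed l_f values are {2}.
For l_f = 2: m_f ∈ {m_i−1, m_i, m_i+1} ∩ [−2, 2] = {-2, -1} → 2 states.
Total: 2.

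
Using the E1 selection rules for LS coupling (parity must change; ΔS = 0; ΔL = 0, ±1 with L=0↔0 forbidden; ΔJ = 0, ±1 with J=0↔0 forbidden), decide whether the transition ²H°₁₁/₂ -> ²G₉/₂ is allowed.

Initial level: S=1/2, L=5, J=11/2, parity odd. Final level: S=1/2, L=4, J=9/2, parity even.
Parity must change: odd → even — satisfied.
ΔS = 0: S: 1/2 → 1/2 — satisfied.
ΔL = 0, ±1 (not L=0↔0): L: 5 → 4, ΔL = -1 — satisfied.
ΔJ = 0, ±1 (not J=0↔0): J: 11/2 → 9/2, ΔJ = -1 — satisfied.
All four E1 rules are satisfied.

allowed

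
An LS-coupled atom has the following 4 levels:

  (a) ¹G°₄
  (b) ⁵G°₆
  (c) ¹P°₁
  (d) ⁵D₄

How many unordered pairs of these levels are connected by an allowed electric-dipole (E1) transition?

0

(a)–(b): forbidden (parity, ΔS, ΔJ).
(a)–(c): forbidden (parity, ΔL, ΔJ).
(a)–(d): forbidden (ΔS, ΔL).
(b)–(c): forbidden (parity, ΔS, ΔL, ΔJ).
(b)–(d): forbidden (ΔL, ΔJ).
(c)–(d): forbidden (ΔS, ΔJ).
Allowed pairs: 0 of 6.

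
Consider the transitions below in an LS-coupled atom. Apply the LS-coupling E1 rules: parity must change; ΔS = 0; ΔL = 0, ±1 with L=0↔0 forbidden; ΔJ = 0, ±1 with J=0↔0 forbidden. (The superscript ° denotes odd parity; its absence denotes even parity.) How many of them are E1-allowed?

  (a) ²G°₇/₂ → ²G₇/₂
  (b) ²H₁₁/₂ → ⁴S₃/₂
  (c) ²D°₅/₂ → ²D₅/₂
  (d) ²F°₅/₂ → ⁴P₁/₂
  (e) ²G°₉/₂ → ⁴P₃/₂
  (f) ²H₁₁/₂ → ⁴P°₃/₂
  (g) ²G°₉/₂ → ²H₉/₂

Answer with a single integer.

(a) allowed
(b) forbidden (parity, ΔS, ΔL, ΔJ fail)
(c) allowed
(d) forbidden (ΔS, ΔL, ΔJ fail)
(e) forbidden (ΔS, ΔL, ΔJ fail)
(f) forbidden (ΔS, ΔL, ΔJ fail)
(g) allowed
Total allowed: 3 of 7.

3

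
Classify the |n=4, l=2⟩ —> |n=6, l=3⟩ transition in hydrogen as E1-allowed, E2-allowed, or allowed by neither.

E1

Δl = 3 − 2 = +1; l_i + l_f = 5.
E1 (Δl = ±1): satisfied.
E2 (Δl = 0,±2, l_i+l_f ≥ 2): not satisfied.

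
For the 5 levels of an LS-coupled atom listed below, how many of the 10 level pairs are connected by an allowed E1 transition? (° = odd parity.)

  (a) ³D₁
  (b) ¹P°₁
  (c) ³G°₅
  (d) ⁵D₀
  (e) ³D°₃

0

(a)–(b): forbidden (ΔS).
(a)–(c): forbidden (ΔL, ΔJ).
(a)–(d): forbidden (parity, ΔS).
(a)–(e): forbidden (ΔJ).
(b)–(c): forbidden (parity, ΔS, ΔL, ΔJ).
(b)–(d): forbidden (ΔS).
(b)–(e): forbidden (parity, ΔS, ΔJ).
(c)–(d): forbidden (ΔS, ΔL, ΔJ).
(c)–(e): forbidden (parity, ΔL, ΔJ).
(d)–(e): forbidden (ΔS, ΔJ).
Allowed pairs: 0 of 10.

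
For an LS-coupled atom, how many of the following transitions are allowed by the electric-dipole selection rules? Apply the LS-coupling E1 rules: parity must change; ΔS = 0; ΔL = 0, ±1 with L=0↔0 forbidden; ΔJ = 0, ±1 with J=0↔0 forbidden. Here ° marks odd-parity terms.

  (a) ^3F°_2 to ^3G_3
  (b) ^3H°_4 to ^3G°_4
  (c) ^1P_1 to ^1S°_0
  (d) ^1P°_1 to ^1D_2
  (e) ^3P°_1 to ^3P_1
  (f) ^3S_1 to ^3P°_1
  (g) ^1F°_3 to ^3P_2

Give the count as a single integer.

5

(a) allowed
(b) forbidden (parity fails)
(c) allowed
(d) allowed
(e) allowed
(f) allowed
(g) forbidden (ΔS, ΔL fail)
Total allowed: 5 of 7.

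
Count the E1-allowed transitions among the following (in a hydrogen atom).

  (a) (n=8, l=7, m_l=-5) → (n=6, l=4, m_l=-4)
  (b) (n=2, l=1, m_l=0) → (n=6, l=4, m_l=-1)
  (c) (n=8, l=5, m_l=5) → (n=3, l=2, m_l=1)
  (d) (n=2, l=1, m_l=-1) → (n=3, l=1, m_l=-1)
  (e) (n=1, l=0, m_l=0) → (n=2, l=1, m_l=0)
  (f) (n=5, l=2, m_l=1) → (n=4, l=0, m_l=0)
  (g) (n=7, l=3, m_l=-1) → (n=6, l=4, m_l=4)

(a) forbidden — Δl = -3 (E1 requires Δl = ±1)
(b) forbidden — Δl = +3 (E1 requires Δl = ±1)
(c) forbidden — Δl = -3 (E1 requires Δl = ±1); Δm_l = -4 (E1 requires Δm_l = 0, ±1)
(d) forbidden — Δl = +0 (E1 requires Δl = ±1)
(e) allowed
(f) forbidden — Δl = -2 (E1 requires Δl = ±1)
(g) forbidden — Δm_l = +5 (E1 requires Δm_l = 0, ±1)
Total allowed: 1 of 7.

1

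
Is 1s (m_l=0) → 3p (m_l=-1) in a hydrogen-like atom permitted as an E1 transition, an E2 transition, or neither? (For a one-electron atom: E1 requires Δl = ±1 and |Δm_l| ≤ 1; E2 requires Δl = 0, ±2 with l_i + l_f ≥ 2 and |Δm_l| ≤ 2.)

Δl = 1 − 0 = +1; l_i + l_f = 1.
Δm_l = -1.
E1 (Δl = ±1, |Δm_l| ≤ 1): satisfied.
E2 (Δl = 0,±2, l_i+l_f ≥ 2, |Δm_l| ≤ 2): not satisfied.

E1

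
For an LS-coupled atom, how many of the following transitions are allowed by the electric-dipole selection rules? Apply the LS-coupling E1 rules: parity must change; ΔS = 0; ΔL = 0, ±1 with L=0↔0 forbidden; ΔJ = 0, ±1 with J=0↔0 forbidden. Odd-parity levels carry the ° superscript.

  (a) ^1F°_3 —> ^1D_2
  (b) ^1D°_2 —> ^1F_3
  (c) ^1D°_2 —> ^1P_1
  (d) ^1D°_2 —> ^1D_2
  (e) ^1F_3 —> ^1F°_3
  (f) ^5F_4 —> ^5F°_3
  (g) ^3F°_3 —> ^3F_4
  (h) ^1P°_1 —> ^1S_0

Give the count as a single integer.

(a) allowed
(b) allowed
(c) allowed
(d) allowed
(e) allowed
(f) allowed
(g) allowed
(h) allowed
Total allowed: 8 of 8.

8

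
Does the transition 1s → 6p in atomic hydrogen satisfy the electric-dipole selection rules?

allowed

Initial l = 0, final l = 1, so Δl = +1. E1 requires Δl = ±1: satisfied.
All E1 selection rules are satisfied.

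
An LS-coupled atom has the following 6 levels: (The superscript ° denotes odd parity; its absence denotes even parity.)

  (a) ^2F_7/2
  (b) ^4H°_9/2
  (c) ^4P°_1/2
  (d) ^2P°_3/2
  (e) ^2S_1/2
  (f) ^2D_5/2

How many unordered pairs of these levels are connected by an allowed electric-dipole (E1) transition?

2

(a)–(b): forbidden (ΔS, ΔL).
(a)–(c): forbidden (ΔS, ΔL, ΔJ).
(a)–(d): forbidden (ΔL, ΔJ).
(a)–(e): forbidden (parity, ΔL, ΔJ).
(a)–(f): forbidden (parity).
(b)–(c): forbidden (parity, ΔL, ΔJ).
(b)–(d): forbidden (parity, ΔS, ΔL, ΔJ).
(b)–(e): forbidden (ΔS, ΔL, ΔJ).
(b)–(f): forbidden (ΔS, ΔL, ΔJ).
(c)–(d): forbidden (parity, ΔS).
(c)–(e): forbidden (ΔS).
(c)–(f): forbidden (ΔS, ΔJ).
(d)–(e): allowed.
(d)–(f): allowed.
(e)–(f): forbidden (parity, ΔL, ΔJ).
Allowed pairs: 2 of 15.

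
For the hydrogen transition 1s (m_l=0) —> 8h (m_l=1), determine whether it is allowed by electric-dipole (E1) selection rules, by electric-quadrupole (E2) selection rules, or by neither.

Δl = 5 − 0 = +5; l_i + l_f = 5.
Δm_l = +1.
E1 (Δl = ±1, |Δm_l| ≤ 1): not satisfied.
E2 (Δl = 0,±2, l_i+l_f ≥ 2, |Δm_l| ≤ 2): not satisfied.

neither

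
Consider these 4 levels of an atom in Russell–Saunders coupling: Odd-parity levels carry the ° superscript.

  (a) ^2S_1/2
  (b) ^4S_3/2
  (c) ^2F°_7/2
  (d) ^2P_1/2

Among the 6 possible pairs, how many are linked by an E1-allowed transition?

0

(a)–(b): forbidden (parity, ΔS, ΔL).
(a)–(c): forbidden (ΔL, ΔJ).
(a)–(d): forbidden (parity).
(b)–(c): forbidden (ΔS, ΔL, ΔJ).
(b)–(d): forbidden (parity, ΔS).
(c)–(d): forbidden (ΔL, ΔJ).
Allowed pairs: 0 of 6.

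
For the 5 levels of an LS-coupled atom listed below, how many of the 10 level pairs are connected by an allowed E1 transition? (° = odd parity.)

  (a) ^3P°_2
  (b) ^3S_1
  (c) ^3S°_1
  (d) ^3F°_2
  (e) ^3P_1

3

(a)–(b): allowed.
(a)–(c): forbidden (parity).
(a)–(d): forbidden (parity, ΔL).
(a)–(e): allowed.
(b)–(c): forbidden (ΔL).
(b)–(d): forbidden (ΔL).
(b)–(e): forbidden (parity).
(c)–(d): forbidden (parity, ΔL).
(c)–(e): allowed.
(d)–(e): forbidden (ΔL).
Allowed pairs: 3 of 10.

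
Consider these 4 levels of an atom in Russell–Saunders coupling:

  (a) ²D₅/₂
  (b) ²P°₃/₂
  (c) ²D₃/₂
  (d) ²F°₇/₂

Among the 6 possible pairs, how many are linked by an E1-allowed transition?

(a)–(b): allowed.
(a)–(c): forbidden (parity).
(a)–(d): allowed.
(b)–(c): allowed.
(b)–(d): forbidden (parity, ΔL, ΔJ).
(c)–(d): forbidden (ΔJ).
Allowed pairs: 3 of 6.

3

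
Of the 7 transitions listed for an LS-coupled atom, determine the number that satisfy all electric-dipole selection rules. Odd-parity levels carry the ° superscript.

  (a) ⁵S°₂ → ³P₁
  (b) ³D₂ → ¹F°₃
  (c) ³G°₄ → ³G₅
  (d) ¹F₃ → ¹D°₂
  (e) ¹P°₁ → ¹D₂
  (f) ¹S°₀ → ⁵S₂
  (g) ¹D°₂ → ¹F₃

(a) forbidden (ΔS fails)
(b) forbidden (ΔS fails)
(c) allowed
(d) allowed
(e) allowed
(f) forbidden (ΔS, ΔL, ΔJ fail)
(g) allowed
Total allowed: 4 of 7.

4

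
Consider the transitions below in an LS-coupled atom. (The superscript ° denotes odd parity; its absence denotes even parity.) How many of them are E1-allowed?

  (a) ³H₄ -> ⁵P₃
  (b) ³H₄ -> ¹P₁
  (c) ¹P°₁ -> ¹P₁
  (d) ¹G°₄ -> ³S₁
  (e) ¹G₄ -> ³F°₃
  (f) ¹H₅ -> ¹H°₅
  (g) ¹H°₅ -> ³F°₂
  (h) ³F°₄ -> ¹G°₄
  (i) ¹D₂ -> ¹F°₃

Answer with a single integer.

(a) forbidden (parity, ΔS, ΔL fail)
(b) forbidden (parity, ΔS, ΔL, ΔJ fail)
(c) allowed
(d) forbidden (ΔS, ΔL, ΔJ fail)
(e) forbidden (ΔS fails)
(f) allowed
(g) forbidden (parity, ΔS, ΔL, ΔJ fail)
(h) forbidden (parity, ΔS fail)
(i) allowed
Total allowed: 3 of 9.

3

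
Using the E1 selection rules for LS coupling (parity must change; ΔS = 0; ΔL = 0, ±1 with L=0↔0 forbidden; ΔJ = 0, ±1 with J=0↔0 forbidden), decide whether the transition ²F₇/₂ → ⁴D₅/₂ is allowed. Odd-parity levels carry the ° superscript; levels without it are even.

Initial level: S=1/2, L=3, J=7/2, parity even. Final level: S=3/2, L=2, J=5/2, parity even.
ΔJ = 0, ±1 (not J=0↔0): J: 7/2 → 5/2, ΔJ = -1 — ✓.
ΔL = 0, ±1 (not L=0↔0): L: 3 → 2, ΔL = -1 — ✓.
Parity must change: even → even — ✗.
ΔS = 0: S: 1/2 → 3/2 — ✗.
Rule(s) violated: parity, ΔS.

forbidden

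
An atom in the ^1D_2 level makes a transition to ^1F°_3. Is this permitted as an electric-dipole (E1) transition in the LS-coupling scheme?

allowed

Reading off the term symbols: S 0→0, L 2→3, J 2→3, parity even→odd.
Parity must change: even → odd — ok.
ΔS = 0: S: 0 → 0 — ok.
ΔJ = 0, ±1 (not J=0↔0): J: 2 → 3, ΔJ = +1 — ok.
ΔL = 0, ±1 (not L=0↔0): L: 2 → 3, ΔL = +1 — ok.
All four E1 rules are satisfied.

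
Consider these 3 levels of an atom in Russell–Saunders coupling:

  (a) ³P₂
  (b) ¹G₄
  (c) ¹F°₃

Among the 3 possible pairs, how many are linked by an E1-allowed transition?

1

(a)–(b): forbidden (parity, ΔS, ΔL, ΔJ).
(a)–(c): forbidden (ΔS, ΔL).
(b)–(c): allowed.
Allowed pairs: 1 of 3.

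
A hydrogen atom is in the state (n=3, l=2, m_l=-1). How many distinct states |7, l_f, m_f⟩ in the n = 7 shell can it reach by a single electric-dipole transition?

5

E1 requires Δl = ±1, so l_f ∈ {1, 3}; with 0 ≤ l_f ≤ n_f−1 = 6, the allowed l_f values are {1, 3}.
For l_f = 1: m_f ∈ {m_i−1, m_i, m_i+1} ∩ [−1, 1] = {-1, 0} → 2 states.
For l_f = 3: m_f ∈ {m_i−1, m_i, m_i+1} ∩ [−3, 3] = {-2, -1, 0} → 3 states.
Total: 5.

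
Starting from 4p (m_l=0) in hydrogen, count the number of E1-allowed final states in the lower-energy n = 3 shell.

E1 requires Δl = ±1, so l_f ∈ {0, 2}; with 0 ≤ l_f ≤ n_f−1 = 2, the allowed l_f values are {0, 2}.
For l_f = 0: m_f ∈ {m_i−1, m_i, m_i+1} ∩ [−0, 0] = {0} → 1 state.
For l_f = 2: m_f ∈ {m_i−1, m_i, m_i+1} ∩ [−2, 2] = {-1, 0, 1} → 3 states.
Total: 4.

4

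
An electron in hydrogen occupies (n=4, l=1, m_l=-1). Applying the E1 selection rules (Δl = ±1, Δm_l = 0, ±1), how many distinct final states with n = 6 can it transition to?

E1 requires Δl = ±1, so l_f ∈ {0, 2}; with 0 ≤ l_f ≤ n_f−1 = 5, the allowed l_f values are {0, 2}.
For l_f = 0: m_f ∈ {m_i−1, m_i, m_i+1} ∩ [−0, 0] = {0} → 1 state.
For l_f = 2: m_f ∈ {m_i−1, m_i, m_i+1} ∩ [−2, 2] = {-2, -1, 0} → 3 states.
Total: 4.

4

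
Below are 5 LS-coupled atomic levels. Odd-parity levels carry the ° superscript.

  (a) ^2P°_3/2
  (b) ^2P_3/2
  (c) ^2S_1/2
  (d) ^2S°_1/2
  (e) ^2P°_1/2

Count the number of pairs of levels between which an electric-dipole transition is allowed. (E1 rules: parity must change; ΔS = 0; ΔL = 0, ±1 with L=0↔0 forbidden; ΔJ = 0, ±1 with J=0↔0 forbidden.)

5

(a)–(b): allowed.
(a)–(c): allowed.
(a)–(d): forbidden (parity).
(a)–(e): forbidden (parity).
(b)–(c): forbidden (parity).
(b)–(d): allowed.
(b)–(e): allowed.
(c)–(d): forbidden (ΔL).
(c)–(e): allowed.
(d)–(e): forbidden (parity).
Allowed pairs: 5 of 10.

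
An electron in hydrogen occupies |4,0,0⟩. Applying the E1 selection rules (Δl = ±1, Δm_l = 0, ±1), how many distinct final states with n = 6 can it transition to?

3

E1 requires Δl = ±1, so l_f ∈ {-1, 1}; with 0 ≤ l_f ≤ n_f−1 = 5, the allowed l_f values are {1}.
For l_f = 1: m_f ∈ {m_i−1, m_i, m_i+1} ∩ [−1, 1] = {-1, 0, 1} → 3 states.
Total: 3.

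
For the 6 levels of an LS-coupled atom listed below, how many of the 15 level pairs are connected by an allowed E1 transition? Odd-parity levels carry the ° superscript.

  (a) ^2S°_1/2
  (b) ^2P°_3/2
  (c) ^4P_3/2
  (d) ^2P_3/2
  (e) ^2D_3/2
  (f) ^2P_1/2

(a)–(b): forbidden (parity).
(a)–(c): forbidden (ΔS).
(a)–(d): allowed.
(a)–(e): forbidden (ΔL).
(a)–(f): allowed.
(b)–(c): forbidden (ΔS).
(b)–(d): allowed.
(b)–(e): allowed.
(b)–(f): allowed.
(c)–(d): forbidden (parity, ΔS).
(c)–(e): forbidden (parity, ΔS).
(c)–(f): forbidden (parity, ΔS).
(d)–(e): forbidden (parity).
(d)–(f): forbidden (parity).
(e)–(f): forbidden (parity).
Allowed pairs: 5 of 15.

5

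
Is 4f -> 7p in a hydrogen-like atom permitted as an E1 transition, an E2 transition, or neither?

E2

Δl = 1 − 3 = -2; l_i + l_f = 4.
E1 (Δl = ±1): not satisfied.
E2 (Δl = 0,±2, l_i+l_f ≥ 2): satisfied.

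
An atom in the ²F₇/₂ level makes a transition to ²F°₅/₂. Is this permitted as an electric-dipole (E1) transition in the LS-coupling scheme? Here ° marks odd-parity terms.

allowed

Parity must change: even → odd — passes.
ΔS = 0: S: 1/2 → 1/2 — passes.
ΔL = 0, ±1 (not L=0↔0): L: 3 → 3, ΔL = +0 — passes.
ΔJ = 0, ±1 (not J=0↔0): J: 7/2 → 5/2, ΔJ = -1 — passes.
All four E1 rules are satisfied.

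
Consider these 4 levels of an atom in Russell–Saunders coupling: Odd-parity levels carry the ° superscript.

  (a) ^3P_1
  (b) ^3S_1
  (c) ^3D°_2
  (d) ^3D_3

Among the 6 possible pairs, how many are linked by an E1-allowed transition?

(a)–(b): forbidden (parity).
(a)–(c): allowed.
(a)–(d): forbidden (parity, ΔJ).
(b)–(c): forbidden (ΔL).
(b)–(d): forbidden (parity, ΔL, ΔJ).
(c)–(d): allowed.
Allowed pairs: 2 of 6.

2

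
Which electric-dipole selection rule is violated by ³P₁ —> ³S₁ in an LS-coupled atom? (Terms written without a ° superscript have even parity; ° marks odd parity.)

ΔJ = 0, ±1 (not J=0↔0): J: 1 → 1, ΔJ = +0 — passes.
Parity must change: even → even — fails.
ΔL = 0, ±1 (not L=0↔0): L: 1 → 0, ΔL = -1 — passes.
ΔS = 0: S: 1 → 1 — passes.

parity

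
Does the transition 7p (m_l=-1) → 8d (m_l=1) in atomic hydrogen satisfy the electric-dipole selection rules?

forbidden

Initial l = 1, final l = 2, so Δl = +1. E1 requires Δl = ±1: ok.
m_l: -1 → 1 (Δm_l = +2). |Δm_l| ≤ 1 fails.
The transition is electric-dipole forbidden.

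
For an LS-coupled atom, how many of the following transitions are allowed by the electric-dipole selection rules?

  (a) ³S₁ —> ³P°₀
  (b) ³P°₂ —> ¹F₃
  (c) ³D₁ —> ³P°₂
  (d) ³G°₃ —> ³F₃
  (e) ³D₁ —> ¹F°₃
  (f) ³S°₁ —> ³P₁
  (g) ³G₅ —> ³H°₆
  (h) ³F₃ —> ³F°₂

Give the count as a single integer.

6

(a) allowed
(b) forbidden (ΔS, ΔL fail)
(c) allowed
(d) allowed
(e) forbidden (ΔS, ΔJ fail)
(f) allowed
(g) allowed
(h) allowed
Total allowed: 6 of 8.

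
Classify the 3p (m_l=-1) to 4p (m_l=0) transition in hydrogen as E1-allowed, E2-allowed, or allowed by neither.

E2

Δl = 1 − 1 = +0; l_i + l_f = 2.
Δm_l = +1.
E1 (Δl = ±1, |Δm_l| ≤ 1): not satisfied.
E2 (Δl = 0,±2, l_i+l_f ≥ 2, |Δm_l| ≤ 2): satisfied.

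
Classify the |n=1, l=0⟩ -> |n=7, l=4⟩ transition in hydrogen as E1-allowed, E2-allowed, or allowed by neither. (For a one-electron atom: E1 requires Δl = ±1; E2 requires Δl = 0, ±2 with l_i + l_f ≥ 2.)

neither

Δl = 4 − 0 = +4; l_i + l_f = 4.
E1 (Δl = ±1): not satisfied.
E2 (Δl = 0,±2, l_i+l_f ≥ 2): not satisfied.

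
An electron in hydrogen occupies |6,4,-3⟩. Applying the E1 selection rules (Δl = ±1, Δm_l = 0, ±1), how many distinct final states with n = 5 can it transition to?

2

E1 requires Δl = ±1, so l_f ∈ {3, 5}; with 0 ≤ l_f ≤ n_f−1 = 4, the allowed l_f values are {3}.
For l_f = 3: m_f ∈ {m_i−1, m_i, m_i+1} ∩ [−3, 3] = {-3, -2} → 2 states.
Total: 2.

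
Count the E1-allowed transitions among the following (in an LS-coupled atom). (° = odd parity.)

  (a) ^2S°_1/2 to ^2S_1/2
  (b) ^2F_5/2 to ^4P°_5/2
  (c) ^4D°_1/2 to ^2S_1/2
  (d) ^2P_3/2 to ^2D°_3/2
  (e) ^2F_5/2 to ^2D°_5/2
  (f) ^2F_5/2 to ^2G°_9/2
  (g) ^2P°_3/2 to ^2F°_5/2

(a) forbidden (ΔL fails)
(b) forbidden (ΔS, ΔL fail)
(c) forbidden (ΔS, ΔL fail)
(d) allowed
(e) allowed
(f) forbidden (ΔJ fails)
(g) forbidden (parity, ΔL fail)
Total allowed: 2 of 7.

2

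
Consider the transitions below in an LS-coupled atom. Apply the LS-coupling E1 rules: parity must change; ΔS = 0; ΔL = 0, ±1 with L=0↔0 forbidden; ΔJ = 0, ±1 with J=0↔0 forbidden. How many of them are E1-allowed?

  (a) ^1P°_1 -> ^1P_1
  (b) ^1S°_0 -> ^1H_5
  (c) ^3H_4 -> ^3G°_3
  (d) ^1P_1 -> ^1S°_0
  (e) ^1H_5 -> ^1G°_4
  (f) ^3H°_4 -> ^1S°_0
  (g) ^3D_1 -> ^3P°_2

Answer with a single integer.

5

(a) allowed
(b) forbidden (ΔL, ΔJ fail)
(c) allowed
(d) allowed
(e) allowed
(f) forbidden (parity, ΔS, ΔL, ΔJ fail)
(g) allowed
Total allowed: 5 of 7.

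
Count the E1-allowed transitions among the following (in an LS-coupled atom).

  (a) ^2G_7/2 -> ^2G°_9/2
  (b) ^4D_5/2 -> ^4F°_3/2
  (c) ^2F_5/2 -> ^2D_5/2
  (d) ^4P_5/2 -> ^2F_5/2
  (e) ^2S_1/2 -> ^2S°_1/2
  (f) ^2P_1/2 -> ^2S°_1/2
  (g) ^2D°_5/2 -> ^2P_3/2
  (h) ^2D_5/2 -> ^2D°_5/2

5

(a) allowed
(b) allowed
(c) forbidden (parity fails)
(d) forbidden (parity, ΔS, ΔL fail)
(e) forbidden (ΔL fails)
(f) allowed
(g) allowed
(h) allowed
Total allowed: 5 of 8.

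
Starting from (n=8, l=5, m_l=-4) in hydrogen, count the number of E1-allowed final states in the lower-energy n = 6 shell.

E1 requires Δl = ±1, so l_f ∈ {4, 6}; with 0 ≤ l_f ≤ n_f−1 = 5, the allowed l_f values are {4}.
For l_f = 4: m_f ∈ {m_i−1, m_i, m_i+1} ∩ [−4, 4] = {-4, -3} → 2 states.
Total: 2.

2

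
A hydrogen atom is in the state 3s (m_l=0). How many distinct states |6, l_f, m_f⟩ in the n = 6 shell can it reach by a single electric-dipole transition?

3

E1 requires Δl = ±1, so l_f ∈ {-1, 1}; with 0 ≤ l_f ≤ n_f−1 = 5, the allowed l_f values are {1}.
For l_f = 1: m_f ∈ {m_i−1, m_i, m_i+1} ∩ [−1, 1] = {-1, 0, 1} → 3 states.
Total: 3.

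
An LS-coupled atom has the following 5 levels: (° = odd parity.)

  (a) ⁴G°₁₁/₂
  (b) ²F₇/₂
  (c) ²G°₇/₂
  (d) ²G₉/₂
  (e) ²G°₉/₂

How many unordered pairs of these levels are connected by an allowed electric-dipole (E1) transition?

(a)–(b): forbidden (ΔS, ΔJ).
(a)–(c): forbidden (parity, ΔS, ΔJ).
(a)–(d): forbidden (ΔS).
(a)–(e): forbidden (parity, ΔS).
(b)–(c): allowed.
(b)–(d): forbidden (parity).
(b)–(e): allowed.
(c)–(d): allowed.
(c)–(e): forbidden (parity).
(d)–(e): allowed.
Allowed pairs: 4 of 10.

4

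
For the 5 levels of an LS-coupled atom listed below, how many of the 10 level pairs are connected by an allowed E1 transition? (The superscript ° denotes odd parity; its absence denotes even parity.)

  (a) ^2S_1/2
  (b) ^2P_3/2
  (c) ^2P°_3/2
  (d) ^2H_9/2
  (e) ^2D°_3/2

(a)–(b): forbidden (parity).
(a)–(c): allowed.
(a)–(d): forbidden (parity, ΔL, ΔJ).
(a)–(e): forbidden (ΔL).
(b)–(c): allowed.
(b)–(d): forbidden (parity, ΔL, ΔJ).
(b)–(e): allowed.
(c)–(d): forbidden (ΔL, ΔJ).
(c)–(e): forbidden (parity).
(d)–(e): forbidden (ΔL, ΔJ).
Allowed pairs: 3 of 10.

3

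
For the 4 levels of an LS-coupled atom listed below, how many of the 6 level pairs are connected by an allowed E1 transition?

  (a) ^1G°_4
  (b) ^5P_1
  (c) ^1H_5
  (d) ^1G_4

(a)–(b): forbidden (ΔS, ΔL, ΔJ).
(a)–(c): allowed.
(a)–(d): allowed.
(b)–(c): forbidden (parity, ΔS, ΔL, ΔJ).
(b)–(d): forbidden (parity, ΔS, ΔL, ΔJ).
(c)–(d): forbidden (parity).
Allowed pairs: 2 of 6.

2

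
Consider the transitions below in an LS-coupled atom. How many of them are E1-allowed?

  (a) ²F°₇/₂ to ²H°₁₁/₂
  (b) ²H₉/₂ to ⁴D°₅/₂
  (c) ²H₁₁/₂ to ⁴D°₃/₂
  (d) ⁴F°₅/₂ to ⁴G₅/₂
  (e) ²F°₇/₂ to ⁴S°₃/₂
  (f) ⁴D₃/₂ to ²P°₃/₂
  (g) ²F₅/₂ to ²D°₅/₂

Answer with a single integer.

2

(a) forbidden (parity, ΔL, ΔJ fail)
(b) forbidden (ΔS, ΔL, ΔJ fail)
(c) forbidden (ΔS, ΔL, ΔJ fail)
(d) allowed
(e) forbidden (parity, ΔS, ΔL, ΔJ fail)
(f) forbidden (ΔS fails)
(g) allowed
Total allowed: 2 of 7.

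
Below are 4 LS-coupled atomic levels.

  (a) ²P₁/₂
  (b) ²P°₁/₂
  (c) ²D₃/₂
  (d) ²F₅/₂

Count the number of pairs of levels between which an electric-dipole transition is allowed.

(a)–(b): allowed.
(a)–(c): forbidden (parity).
(a)–(d): forbidden (parity, ΔL, ΔJ).
(b)–(c): allowed.
(b)–(d): forbidden (ΔL, ΔJ).
(c)–(d): forbidden (parity).
Allowed pairs: 2 of 6.

2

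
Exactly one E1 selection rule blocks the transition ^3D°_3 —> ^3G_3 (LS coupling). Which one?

Reading off the term symbols: S 1→1, L 2→4, J 3→3, parity odd→even.
Parity must change: odd → even — satisfied.
ΔS = 0: S: 1 → 1 — satisfied.
ΔL = 0, ±1 (not L=0↔0): L: 2 → 4, ΔL = +2 — violated.
ΔJ = 0, ±1 (not J=0↔0): J: 3 → 3, ΔJ = +0 — satisfied.

the ΔL = 0, ±1 rule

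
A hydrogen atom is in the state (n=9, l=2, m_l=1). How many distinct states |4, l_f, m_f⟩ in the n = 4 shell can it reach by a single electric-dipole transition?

5

E1 requires Δl = ±1, so l_f ∈ {1, 3}; with 0 ≤ l_f ≤ n_f−1 = 3, the allowed l_f values are {1, 3}.
For l_f = 1: m_f ∈ {m_i−1, m_i, m_i+1} ∩ [−1, 1] = {0, 1} → 2 states.
For l_f = 3: m_f ∈ {m_i−1, m_i, m_i+1} ∩ [−3, 3] = {0, 1, 2} → 3 states.
Total: 5.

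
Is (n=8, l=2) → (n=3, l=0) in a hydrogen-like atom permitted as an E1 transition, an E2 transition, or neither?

Δl = 0 − 2 = -2; l_i + l_f = 2.
E1 (Δl = ±1): not satisfied.
E2 (Δl = 0,±2, l_i+l_f ≥ 2): satisfied.

E2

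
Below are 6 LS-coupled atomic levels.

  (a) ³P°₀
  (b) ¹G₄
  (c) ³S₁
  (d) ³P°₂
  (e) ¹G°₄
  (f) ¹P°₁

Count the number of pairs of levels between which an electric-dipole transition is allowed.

(a)–(b): forbidden (ΔS, ΔL, ΔJ).
(a)–(c): allowed.
(a)–(d): forbidden (parity, ΔJ).
(a)–(e): forbidden (parity, ΔS, ΔL, ΔJ).
(a)–(f): forbidden (parity, ΔS).
(b)–(c): forbidden (parity, ΔS, ΔL, ΔJ).
(b)–(d): forbidden (ΔS, ΔL, ΔJ).
(b)–(e): allowed.
(b)–(f): forbidden (ΔL, ΔJ).
(c)–(d): allowed.
(c)–(e): forbidden (ΔS, ΔL, ΔJ).
(c)–(f): forbidden (ΔS).
(d)–(e): forbidden (parity, ΔS, ΔL, ΔJ).
(d)–(f): forbidden (parity, ΔS).
(e)–(f): forbidden (parity, ΔL, ΔJ).
Allowed pairs: 3 of 15.

3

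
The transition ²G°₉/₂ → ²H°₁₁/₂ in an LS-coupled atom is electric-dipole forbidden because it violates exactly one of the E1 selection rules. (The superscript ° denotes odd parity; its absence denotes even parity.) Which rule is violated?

Reading off the term symbols: S 1/2→1/2, L 4→5, J 9/2→11/2, parity odd→odd.
Parity must change: odd → odd — fails.
ΔS = 0: S: 1/2 → 1/2 — passes.
ΔL = 0, ±1 (not L=0↔0): L: 4 → 5, ΔL = +1 — passes.
ΔJ = 0, ±1 (not J=0↔0): J: 9/2 → 11/2, ΔJ = +1 — passes.

parity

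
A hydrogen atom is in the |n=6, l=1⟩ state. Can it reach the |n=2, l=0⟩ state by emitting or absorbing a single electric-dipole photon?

allowed

Δl = 0 − 1 = -1; the E1 rule Δl = ±1 is ok.
All E1 selection rules are satisfied.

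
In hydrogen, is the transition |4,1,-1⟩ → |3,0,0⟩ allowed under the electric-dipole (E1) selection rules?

Initial l = 1, final l = 0, so Δl = -1. E1 requires Δl = ±1: satisfied.
m_l: -1 → 0 (Δm_l = +1). |Δm_l| ≤ 1 satisfied.
All E1 selection rules are satisfied.

allowed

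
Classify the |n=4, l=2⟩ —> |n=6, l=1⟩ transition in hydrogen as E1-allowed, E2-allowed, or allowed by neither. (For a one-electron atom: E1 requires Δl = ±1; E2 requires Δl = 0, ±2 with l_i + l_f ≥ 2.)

E1

Δl = 1 − 2 = -1; l_i + l_f = 3.
E1 (Δl = ±1): satisfied.
E2 (Δl = 0,±2, l_i+l_f ≥ 2): not satisfied.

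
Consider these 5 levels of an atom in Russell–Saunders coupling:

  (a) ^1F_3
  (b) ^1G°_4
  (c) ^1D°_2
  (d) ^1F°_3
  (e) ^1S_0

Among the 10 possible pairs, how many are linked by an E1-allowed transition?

3

(a)–(b): allowed.
(a)–(c): allowed.
(a)–(d): allowed.
(a)–(e): forbidden (parity, ΔL, ΔJ).
(b)–(c): forbidden (parity, ΔL, ΔJ).
(b)–(d): forbidden (parity).
(b)–(e): forbidden (ΔL, ΔJ).
(c)–(d): forbidden (parity).
(c)–(e): forbidden (ΔL, ΔJ).
(d)–(e): forbidden (ΔL, ΔJ).
Allowed pairs: 3 of 10.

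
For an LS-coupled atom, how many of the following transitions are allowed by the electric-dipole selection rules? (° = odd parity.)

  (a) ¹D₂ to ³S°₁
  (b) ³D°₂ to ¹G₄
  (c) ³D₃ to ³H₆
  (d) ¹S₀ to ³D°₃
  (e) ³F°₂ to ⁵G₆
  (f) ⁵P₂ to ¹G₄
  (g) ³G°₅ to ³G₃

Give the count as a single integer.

(a) forbidden (ΔS, ΔL fail)
(b) forbidden (ΔS, ΔL, ΔJ fail)
(c) forbidden (parity, ΔL, ΔJ fail)
(d) forbidden (ΔS, ΔL, ΔJ fail)
(e) forbidden (ΔS, ΔJ fail)
(f) forbidden (parity, ΔS, ΔL, ΔJ fail)
(g) forbidden (ΔJ fails)
Total allowed: 0 of 7.

0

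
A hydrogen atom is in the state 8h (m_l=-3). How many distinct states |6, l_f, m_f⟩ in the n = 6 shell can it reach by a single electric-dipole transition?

3

E1 requires Δl = ±1, so l_f ∈ {4, 6}; with 0 ≤ l_f ≤ n_f−1 = 5, the allowed l_f values are {4}.
For l_f = 4: m_f ∈ {m_i−1, m_i, m_i+1} ∩ [−4, 4] = {-4, -3, -2} → 3 states.
Total: 3.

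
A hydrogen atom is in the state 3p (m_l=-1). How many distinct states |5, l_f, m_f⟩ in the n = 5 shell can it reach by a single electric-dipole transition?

4

E1 requires Δl = ±1, so l_f ∈ {0, 2}; with 0 ≤ l_f ≤ n_f−1 = 4, the allowed l_f values are {0, 2}.
For l_f = 0: m_f ∈ {m_i−1, m_i, m_i+1} ∩ [−0, 0] = {0} → 1 state.
For l_f = 2: m_f ∈ {m_i−1, m_i, m_i+1} ∩ [−2, 2] = {-2, -1, 0} → 3 states.
Total: 4.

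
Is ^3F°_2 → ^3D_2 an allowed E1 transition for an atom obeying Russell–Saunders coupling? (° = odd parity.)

Initial level: S=1, L=3, J=2, parity odd. Final level: S=1, L=2, J=2, parity even.
Parity must change: odd → even — ✓.
ΔS = 0: S: 1 → 1 — ✓.
ΔL = 0, ±1 (not L=0↔0): L: 3 → 2, ΔL = -1 — ✓.
ΔJ = 0, ±1 (not J=0↔0): J: 2 → 2, ΔJ = +0 — ✓.
All four E1 rules are satisfied.

allowed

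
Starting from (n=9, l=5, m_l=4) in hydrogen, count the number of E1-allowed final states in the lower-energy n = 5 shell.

2

E1 requires Δl = ±1, so l_f ∈ {4, 6}; with 0 ≤ l_f ≤ n_f−1 = 4, the allowed l_f values are {4}.
For l_f = 4: m_f ∈ {m_i−1, m_i, m_i+1} ∩ [−4, 4] = {3, 4} → 2 states.
Total: 2.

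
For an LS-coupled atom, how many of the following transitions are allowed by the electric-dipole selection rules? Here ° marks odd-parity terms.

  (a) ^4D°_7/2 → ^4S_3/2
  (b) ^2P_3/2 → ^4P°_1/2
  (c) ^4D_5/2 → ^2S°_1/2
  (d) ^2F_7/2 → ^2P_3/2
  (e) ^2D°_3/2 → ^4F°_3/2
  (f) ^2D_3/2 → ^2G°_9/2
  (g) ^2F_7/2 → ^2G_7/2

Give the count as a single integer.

0

(a) forbidden (ΔL, ΔJ fail)
(b) forbidden (ΔS fails)
(c) forbidden (ΔS, ΔL, ΔJ fail)
(d) forbidden (parity, ΔL, ΔJ fail)
(e) forbidden (parity, ΔS fail)
(f) forbidden (ΔL, ΔJ fail)
(g) forbidden (parity fails)
Total allowed: 0 of 7.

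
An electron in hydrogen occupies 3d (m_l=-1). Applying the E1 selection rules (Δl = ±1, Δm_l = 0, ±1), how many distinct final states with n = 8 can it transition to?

5

E1 requires Δl = ±1, so l_f ∈ {1, 3}; with 0 ≤ l_f ≤ n_f−1 = 7, the allowed l_f values are {1, 3}.
For l_f = 1: m_f ∈ {m_i−1, m_i, m_i+1} ∩ [−1, 1] = {-1, 0} → 2 states.
For l_f = 3: m_f ∈ {m_i−1, m_i, m_i+1} ∩ [−3, 3] = {-2, -1, 0} → 3 states.
Total: 5.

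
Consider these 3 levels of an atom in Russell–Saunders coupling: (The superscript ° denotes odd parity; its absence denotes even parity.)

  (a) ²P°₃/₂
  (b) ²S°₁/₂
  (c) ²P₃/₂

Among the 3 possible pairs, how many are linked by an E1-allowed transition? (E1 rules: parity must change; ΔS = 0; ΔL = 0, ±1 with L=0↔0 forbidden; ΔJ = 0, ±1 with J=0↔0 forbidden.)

2

(a)–(b): forbidden (parity).
(a)–(c): allowed.
(b)–(c): allowed.
Allowed pairs: 2 of 3.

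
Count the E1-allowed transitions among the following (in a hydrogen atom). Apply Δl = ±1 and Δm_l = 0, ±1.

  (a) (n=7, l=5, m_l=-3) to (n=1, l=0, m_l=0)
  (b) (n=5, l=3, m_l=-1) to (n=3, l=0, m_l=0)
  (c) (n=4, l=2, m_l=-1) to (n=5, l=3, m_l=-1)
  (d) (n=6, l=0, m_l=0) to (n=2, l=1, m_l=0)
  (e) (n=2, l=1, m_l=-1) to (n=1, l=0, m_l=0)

(a) forbidden — Δl = -5 (E1 requires Δl = ±1); Δm_l = +3 (E1 requires Δm_l = 0, ±1)
(b) forbidden — Δl = -3 (E1 requires Δl = ±1)
(c) allowed
(d) allowed
(e) allowed
Total allowed: 3 of 5.

3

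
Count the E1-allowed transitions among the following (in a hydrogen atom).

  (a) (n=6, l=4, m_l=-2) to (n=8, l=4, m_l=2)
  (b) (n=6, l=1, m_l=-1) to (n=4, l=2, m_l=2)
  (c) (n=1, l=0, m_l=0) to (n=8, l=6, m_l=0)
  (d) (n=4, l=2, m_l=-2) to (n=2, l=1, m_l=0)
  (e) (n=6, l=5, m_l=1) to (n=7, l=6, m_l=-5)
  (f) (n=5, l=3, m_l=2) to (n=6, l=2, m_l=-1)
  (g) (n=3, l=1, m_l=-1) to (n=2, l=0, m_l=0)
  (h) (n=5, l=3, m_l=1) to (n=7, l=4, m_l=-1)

1

(a) forbidden — Δl = +0 (E1 requires Δl = ±1); Δm_l = +4 (E1 requires Δm_l = 0, ±1)
(b) forbidden — Δm_l = +3 (E1 requires Δm_l = 0, ±1)
(c) forbidden — Δl = +6 (E1 requires Δl = ±1)
(d) forbidden — Δm_l = +2 (E1 requires Δm_l = 0, ±1)
(e) forbidden — Δm_l = -6 (E1 requires Δm_l = 0, ±1)
(f) forbidden — Δm_l = -3 (E1 requires Δm_l = 0, ±1)
(g) allowed
(h) forbidden — Δm_l = -2 (E1 requires Δm_l = 0, ±1)
Total allowed: 1 of 8.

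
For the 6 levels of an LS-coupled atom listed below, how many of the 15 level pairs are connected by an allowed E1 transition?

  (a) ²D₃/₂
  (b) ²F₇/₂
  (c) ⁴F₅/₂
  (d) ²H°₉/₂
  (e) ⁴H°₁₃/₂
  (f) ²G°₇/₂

1

(a)–(b): forbidden (parity, ΔJ).
(a)–(c): forbidden (parity, ΔS).
(a)–(d): forbidden (ΔL, ΔJ).
(a)–(e): forbidden (ΔS, ΔL, ΔJ).
(a)–(f): forbidden (ΔL, ΔJ).
(b)–(c): forbidden (parity, ΔS).
(b)–(d): forbidden (ΔL).
(b)–(e): forbidden (ΔS, ΔL, ΔJ).
(b)–(f): allowed.
(c)–(d): forbidden (ΔS, ΔL, ΔJ).
(c)–(e): forbidden (ΔL, ΔJ).
(c)–(f): forbidden (ΔS).
(d)–(e): forbidden (parity, ΔS, ΔJ).
(d)–(f): forbidden (parity).
(e)–(f): forbidden (parity, ΔS, ΔJ).
Allowed pairs: 1 of 15.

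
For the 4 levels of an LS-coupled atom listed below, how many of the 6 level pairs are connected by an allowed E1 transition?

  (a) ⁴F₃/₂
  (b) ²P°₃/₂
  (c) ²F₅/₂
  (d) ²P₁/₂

1

(a)–(b): forbidden (ΔS, ΔL).
(a)–(c): forbidden (parity, ΔS).
(a)–(d): forbidden (parity, ΔS, ΔL).
(b)–(c): forbidden (ΔL).
(b)–(d): allowed.
(c)–(d): forbidden (parity, ΔL, ΔJ).
Allowed pairs: 1 of 6.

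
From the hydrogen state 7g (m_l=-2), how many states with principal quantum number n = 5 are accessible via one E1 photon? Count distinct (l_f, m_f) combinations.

E1 requires Δl = ±1, so l_f ∈ {3, 5}; with 0 ≤ l_f ≤ n_f−1 = 4, the allowed l_f values are {3}.
For l_f = 3: m_f ∈ {m_i−1, m_i, m_i+1} ∩ [−3, 3] = {-3, -2, -1} → 3 states.
Total: 3.

3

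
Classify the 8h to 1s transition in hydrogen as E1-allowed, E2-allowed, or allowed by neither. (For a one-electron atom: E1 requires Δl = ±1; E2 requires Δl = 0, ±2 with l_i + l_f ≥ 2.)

Δl = 0 − 5 = -5; l_i + l_f = 5.
E1 (Δl = ±1): not satisfied.
E2 (Δl = 0,±2, l_i+l_f ≥ 2): not satisfied.

neither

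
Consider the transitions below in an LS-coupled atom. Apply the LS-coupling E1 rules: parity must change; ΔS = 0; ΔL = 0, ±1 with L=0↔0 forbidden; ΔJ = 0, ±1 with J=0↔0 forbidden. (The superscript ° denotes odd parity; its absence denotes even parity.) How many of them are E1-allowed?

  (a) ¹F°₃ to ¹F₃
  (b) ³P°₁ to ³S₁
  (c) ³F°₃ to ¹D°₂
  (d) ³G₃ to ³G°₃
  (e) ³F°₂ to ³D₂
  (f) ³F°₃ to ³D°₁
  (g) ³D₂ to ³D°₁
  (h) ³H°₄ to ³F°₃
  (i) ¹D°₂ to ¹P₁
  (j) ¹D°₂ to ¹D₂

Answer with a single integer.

(a) allowed
(b) allowed
(c) forbidden (parity, ΔS fail)
(d) allowed
(e) allowed
(f) forbidden (parity, ΔJ fail)
(g) allowed
(h) forbidden (parity, ΔL fail)
(i) allowed
(j) allowed
Total allowed: 7 of 10.

7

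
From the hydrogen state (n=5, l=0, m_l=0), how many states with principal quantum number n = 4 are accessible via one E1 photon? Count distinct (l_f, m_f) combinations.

3

E1 requires Δl = ±1, so l_f ∈ {-1, 1}; with 0 ≤ l_f ≤ n_f−1 = 3, the allowed l_f values are {1}.
For l_f = 1: m_f ∈ {m_i−1, m_i, m_i+1} ∩ [−1, 1] = {-1, 0, 1} → 3 states.
Total: 3.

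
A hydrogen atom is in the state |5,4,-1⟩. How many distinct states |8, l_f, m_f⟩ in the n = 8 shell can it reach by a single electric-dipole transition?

6

E1 requires Δl = ±1, so l_f ∈ {3, 5}; with 0 ≤ l_f ≤ n_f−1 = 7, the allowed l_f values are {3, 5}.
For l_f = 3: m_f ∈ {m_i−1, m_i, m_i+1} ∩ [−3, 3] = {-2, -1, 0} → 3 states.
For l_f = 5: m_f ∈ {m_i−1, m_i, m_i+1} ∩ [−5, 5] = {-2, -1, 0} → 3 states.
Total: 6.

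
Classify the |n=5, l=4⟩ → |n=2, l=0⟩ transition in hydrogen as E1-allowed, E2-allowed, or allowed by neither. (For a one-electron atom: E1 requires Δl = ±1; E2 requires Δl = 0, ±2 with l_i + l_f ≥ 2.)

neither

Δl = 0 − 4 = -4; l_i + l_f = 4.
E1 (Δl = ±1): not satisfied.
E2 (Δl = 0,±2, l_i+l_f ≥ 2): not satisfied.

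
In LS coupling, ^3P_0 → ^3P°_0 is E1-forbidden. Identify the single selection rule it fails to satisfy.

Parity must change: even → odd — satisfied.
ΔS = 0: S: 1 → 1 — satisfied.
ΔL = 0, ±1 (not L=0↔0): L: 1 → 1, ΔL = +0 — satisfied.
ΔJ = 0, ±1 (not J=0↔0): J: 0 → 0, ΔJ = +0 — violated.

the J=0 ↔ J=0 exclusion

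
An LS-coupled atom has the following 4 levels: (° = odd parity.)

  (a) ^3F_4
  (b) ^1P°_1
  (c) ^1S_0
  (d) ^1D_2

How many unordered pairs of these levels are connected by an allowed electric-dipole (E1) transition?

2

(a)–(b): forbidden (ΔS, ΔL, ΔJ).
(a)–(c): forbidden (parity, ΔS, ΔL, ΔJ).
(a)–(d): forbidden (parity, ΔS, ΔJ).
(b)–(c): allowed.
(b)–(d): allowed.
(c)–(d): forbidden (parity, ΔL, ΔJ).
Allowed pairs: 2 of 6.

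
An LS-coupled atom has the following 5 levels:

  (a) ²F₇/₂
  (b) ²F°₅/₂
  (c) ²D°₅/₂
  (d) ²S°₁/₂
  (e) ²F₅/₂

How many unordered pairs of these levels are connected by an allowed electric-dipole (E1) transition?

(a)–(b): allowed.
(a)–(c): allowed.
(a)–(d): forbidden (ΔL, ΔJ).
(a)–(e): forbidden (parity).
(b)–(c): forbidden (parity).
(b)–(d): forbidden (parity, ΔL, ΔJ).
(b)–(e): allowed.
(c)–(d): forbidden (parity, ΔL, ΔJ).
(c)–(e): allowed.
(d)–(e): forbidden (ΔL, ΔJ).
Allowed pairs: 4 of 10.

4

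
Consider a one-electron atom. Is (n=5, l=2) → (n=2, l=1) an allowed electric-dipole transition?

allowed

Δl = 1 − 2 = -1; the E1 rule Δl = ±1 is ok.
All E1 selection rules are satisfied.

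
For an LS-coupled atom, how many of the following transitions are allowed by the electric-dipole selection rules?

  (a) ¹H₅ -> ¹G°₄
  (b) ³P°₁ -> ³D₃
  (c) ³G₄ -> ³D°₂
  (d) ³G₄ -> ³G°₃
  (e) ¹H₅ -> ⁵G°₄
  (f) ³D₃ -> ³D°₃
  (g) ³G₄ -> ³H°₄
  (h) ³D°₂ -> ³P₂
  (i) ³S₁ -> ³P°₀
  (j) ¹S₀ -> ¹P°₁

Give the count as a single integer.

(a) allowed
(b) forbidden (ΔJ fails)
(c) forbidden (ΔL, ΔJ fail)
(d) allowed
(e) forbidden (ΔS fails)
(f) allowed
(g) allowed
(h) allowed
(i) allowed
(j) allowed
Total allowed: 7 of 10.

7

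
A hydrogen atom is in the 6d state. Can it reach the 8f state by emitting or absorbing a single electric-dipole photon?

Initial l = 2, final l = 3, so Δl = +1. E1 requires Δl = ±1: ok.
All E1 selection rules are satisfied.

allowed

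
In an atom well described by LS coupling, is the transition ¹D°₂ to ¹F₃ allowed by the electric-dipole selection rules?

Initial level: S=0, L=2, J=2, parity odd. Final level: S=0, L=3, J=3, parity even.
ΔJ = 0, ±1 (not J=0↔0): J: 2 → 3, ΔJ = +1 — ✓.
ΔS = 0: S: 0 → 0 — ✓.
ΔL = 0, ±1 (not L=0↔0): L: 2 → 3, ΔL = +1 — ✓.
Parity must change: odd → even — ✓.
All four E1 rules are satisfied.

allowed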